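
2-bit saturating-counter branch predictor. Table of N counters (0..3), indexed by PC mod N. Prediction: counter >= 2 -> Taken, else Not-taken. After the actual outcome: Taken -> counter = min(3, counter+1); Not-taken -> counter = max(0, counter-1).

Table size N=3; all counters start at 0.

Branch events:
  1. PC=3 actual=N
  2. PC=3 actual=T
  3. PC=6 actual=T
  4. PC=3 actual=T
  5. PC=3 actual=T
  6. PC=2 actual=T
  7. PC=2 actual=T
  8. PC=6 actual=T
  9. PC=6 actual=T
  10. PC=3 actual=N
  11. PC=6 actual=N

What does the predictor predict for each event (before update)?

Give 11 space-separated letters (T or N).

Answer: N N N T T N N T T T T

Derivation:
Ev 1: PC=3 idx=0 pred=N actual=N -> ctr[0]=0
Ev 2: PC=3 idx=0 pred=N actual=T -> ctr[0]=1
Ev 3: PC=6 idx=0 pred=N actual=T -> ctr[0]=2
Ev 4: PC=3 idx=0 pred=T actual=T -> ctr[0]=3
Ev 5: PC=3 idx=0 pred=T actual=T -> ctr[0]=3
Ev 6: PC=2 idx=2 pred=N actual=T -> ctr[2]=1
Ev 7: PC=2 idx=2 pred=N actual=T -> ctr[2]=2
Ev 8: PC=6 idx=0 pred=T actual=T -> ctr[0]=3
Ev 9: PC=6 idx=0 pred=T actual=T -> ctr[0]=3
Ev 10: PC=3 idx=0 pred=T actual=N -> ctr[0]=2
Ev 11: PC=6 idx=0 pred=T actual=N -> ctr[0]=1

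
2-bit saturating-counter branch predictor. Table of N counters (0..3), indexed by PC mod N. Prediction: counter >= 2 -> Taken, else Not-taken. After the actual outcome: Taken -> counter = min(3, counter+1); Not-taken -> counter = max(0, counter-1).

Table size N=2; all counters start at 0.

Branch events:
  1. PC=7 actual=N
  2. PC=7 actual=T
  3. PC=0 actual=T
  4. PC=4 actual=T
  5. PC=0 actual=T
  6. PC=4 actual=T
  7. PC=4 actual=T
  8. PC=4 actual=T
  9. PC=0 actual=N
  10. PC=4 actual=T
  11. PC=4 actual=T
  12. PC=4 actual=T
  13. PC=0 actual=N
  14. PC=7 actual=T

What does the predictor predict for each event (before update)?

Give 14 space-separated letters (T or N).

Answer: N N N N T T T T T T T T T N

Derivation:
Ev 1: PC=7 idx=1 pred=N actual=N -> ctr[1]=0
Ev 2: PC=7 idx=1 pred=N actual=T -> ctr[1]=1
Ev 3: PC=0 idx=0 pred=N actual=T -> ctr[0]=1
Ev 4: PC=4 idx=0 pred=N actual=T -> ctr[0]=2
Ev 5: PC=0 idx=0 pred=T actual=T -> ctr[0]=3
Ev 6: PC=4 idx=0 pred=T actual=T -> ctr[0]=3
Ev 7: PC=4 idx=0 pred=T actual=T -> ctr[0]=3
Ev 8: PC=4 idx=0 pred=T actual=T -> ctr[0]=3
Ev 9: PC=0 idx=0 pred=T actual=N -> ctr[0]=2
Ev 10: PC=4 idx=0 pred=T actual=T -> ctr[0]=3
Ev 11: PC=4 idx=0 pred=T actual=T -> ctr[0]=3
Ev 12: PC=4 idx=0 pred=T actual=T -> ctr[0]=3
Ev 13: PC=0 idx=0 pred=T actual=N -> ctr[0]=2
Ev 14: PC=7 idx=1 pred=N actual=T -> ctr[1]=2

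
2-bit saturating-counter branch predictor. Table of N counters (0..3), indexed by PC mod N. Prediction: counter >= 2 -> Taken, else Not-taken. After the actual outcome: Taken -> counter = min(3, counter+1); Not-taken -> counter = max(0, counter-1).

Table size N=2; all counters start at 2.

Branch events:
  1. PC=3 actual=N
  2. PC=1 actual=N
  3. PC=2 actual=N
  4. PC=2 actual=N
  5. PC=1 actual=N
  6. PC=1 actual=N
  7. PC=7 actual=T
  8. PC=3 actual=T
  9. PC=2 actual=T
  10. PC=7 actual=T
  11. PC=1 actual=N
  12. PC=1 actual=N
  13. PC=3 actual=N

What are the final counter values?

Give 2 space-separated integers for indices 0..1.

Ev 1: PC=3 idx=1 pred=T actual=N -> ctr[1]=1
Ev 2: PC=1 idx=1 pred=N actual=N -> ctr[1]=0
Ev 3: PC=2 idx=0 pred=T actual=N -> ctr[0]=1
Ev 4: PC=2 idx=0 pred=N actual=N -> ctr[0]=0
Ev 5: PC=1 idx=1 pred=N actual=N -> ctr[1]=0
Ev 6: PC=1 idx=1 pred=N actual=N -> ctr[1]=0
Ev 7: PC=7 idx=1 pred=N actual=T -> ctr[1]=1
Ev 8: PC=3 idx=1 pred=N actual=T -> ctr[1]=2
Ev 9: PC=2 idx=0 pred=N actual=T -> ctr[0]=1
Ev 10: PC=7 idx=1 pred=T actual=T -> ctr[1]=3
Ev 11: PC=1 idx=1 pred=T actual=N -> ctr[1]=2
Ev 12: PC=1 idx=1 pred=T actual=N -> ctr[1]=1
Ev 13: PC=3 idx=1 pred=N actual=N -> ctr[1]=0

Answer: 1 0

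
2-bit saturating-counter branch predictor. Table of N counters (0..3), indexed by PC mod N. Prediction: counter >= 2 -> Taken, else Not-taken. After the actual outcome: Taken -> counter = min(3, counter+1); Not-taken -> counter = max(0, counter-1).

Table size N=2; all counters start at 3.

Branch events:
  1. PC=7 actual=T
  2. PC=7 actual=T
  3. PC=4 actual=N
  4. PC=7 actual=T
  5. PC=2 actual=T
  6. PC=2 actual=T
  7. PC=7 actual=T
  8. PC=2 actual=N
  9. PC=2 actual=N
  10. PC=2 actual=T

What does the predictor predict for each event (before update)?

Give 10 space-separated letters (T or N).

Answer: T T T T T T T T T N

Derivation:
Ev 1: PC=7 idx=1 pred=T actual=T -> ctr[1]=3
Ev 2: PC=7 idx=1 pred=T actual=T -> ctr[1]=3
Ev 3: PC=4 idx=0 pred=T actual=N -> ctr[0]=2
Ev 4: PC=7 idx=1 pred=T actual=T -> ctr[1]=3
Ev 5: PC=2 idx=0 pred=T actual=T -> ctr[0]=3
Ev 6: PC=2 idx=0 pred=T actual=T -> ctr[0]=3
Ev 7: PC=7 idx=1 pred=T actual=T -> ctr[1]=3
Ev 8: PC=2 idx=0 pred=T actual=N -> ctr[0]=2
Ev 9: PC=2 idx=0 pred=T actual=N -> ctr[0]=1
Ev 10: PC=2 idx=0 pred=N actual=T -> ctr[0]=2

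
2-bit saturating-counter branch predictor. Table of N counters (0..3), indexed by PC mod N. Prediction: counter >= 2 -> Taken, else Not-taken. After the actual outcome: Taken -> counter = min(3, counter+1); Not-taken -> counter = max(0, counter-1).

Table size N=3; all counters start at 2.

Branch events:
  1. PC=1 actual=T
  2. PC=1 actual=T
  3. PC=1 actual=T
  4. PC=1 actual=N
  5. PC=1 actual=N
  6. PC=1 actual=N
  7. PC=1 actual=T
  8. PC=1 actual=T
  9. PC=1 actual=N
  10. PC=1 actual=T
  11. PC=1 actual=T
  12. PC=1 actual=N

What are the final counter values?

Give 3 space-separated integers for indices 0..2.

Answer: 2 2 2

Derivation:
Ev 1: PC=1 idx=1 pred=T actual=T -> ctr[1]=3
Ev 2: PC=1 idx=1 pred=T actual=T -> ctr[1]=3
Ev 3: PC=1 idx=1 pred=T actual=T -> ctr[1]=3
Ev 4: PC=1 idx=1 pred=T actual=N -> ctr[1]=2
Ev 5: PC=1 idx=1 pred=T actual=N -> ctr[1]=1
Ev 6: PC=1 idx=1 pred=N actual=N -> ctr[1]=0
Ev 7: PC=1 idx=1 pred=N actual=T -> ctr[1]=1
Ev 8: PC=1 idx=1 pred=N actual=T -> ctr[1]=2
Ev 9: PC=1 idx=1 pred=T actual=N -> ctr[1]=1
Ev 10: PC=1 idx=1 pred=N actual=T -> ctr[1]=2
Ev 11: PC=1 idx=1 pred=T actual=T -> ctr[1]=3
Ev 12: PC=1 idx=1 pred=T actual=N -> ctr[1]=2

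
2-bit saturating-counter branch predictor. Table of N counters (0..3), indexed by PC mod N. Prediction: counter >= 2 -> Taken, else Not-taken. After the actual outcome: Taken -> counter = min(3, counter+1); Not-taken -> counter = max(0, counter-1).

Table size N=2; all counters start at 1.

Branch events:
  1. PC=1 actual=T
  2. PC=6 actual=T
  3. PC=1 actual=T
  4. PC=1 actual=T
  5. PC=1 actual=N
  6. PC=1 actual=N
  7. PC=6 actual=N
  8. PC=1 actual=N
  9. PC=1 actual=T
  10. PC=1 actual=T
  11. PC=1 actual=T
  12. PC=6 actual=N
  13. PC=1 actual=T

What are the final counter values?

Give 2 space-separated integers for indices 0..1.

Answer: 0 3

Derivation:
Ev 1: PC=1 idx=1 pred=N actual=T -> ctr[1]=2
Ev 2: PC=6 idx=0 pred=N actual=T -> ctr[0]=2
Ev 3: PC=1 idx=1 pred=T actual=T -> ctr[1]=3
Ev 4: PC=1 idx=1 pred=T actual=T -> ctr[1]=3
Ev 5: PC=1 idx=1 pred=T actual=N -> ctr[1]=2
Ev 6: PC=1 idx=1 pred=T actual=N -> ctr[1]=1
Ev 7: PC=6 idx=0 pred=T actual=N -> ctr[0]=1
Ev 8: PC=1 idx=1 pred=N actual=N -> ctr[1]=0
Ev 9: PC=1 idx=1 pred=N actual=T -> ctr[1]=1
Ev 10: PC=1 idx=1 pred=N actual=T -> ctr[1]=2
Ev 11: PC=1 idx=1 pred=T actual=T -> ctr[1]=3
Ev 12: PC=6 idx=0 pred=N actual=N -> ctr[0]=0
Ev 13: PC=1 idx=1 pred=T actual=T -> ctr[1]=3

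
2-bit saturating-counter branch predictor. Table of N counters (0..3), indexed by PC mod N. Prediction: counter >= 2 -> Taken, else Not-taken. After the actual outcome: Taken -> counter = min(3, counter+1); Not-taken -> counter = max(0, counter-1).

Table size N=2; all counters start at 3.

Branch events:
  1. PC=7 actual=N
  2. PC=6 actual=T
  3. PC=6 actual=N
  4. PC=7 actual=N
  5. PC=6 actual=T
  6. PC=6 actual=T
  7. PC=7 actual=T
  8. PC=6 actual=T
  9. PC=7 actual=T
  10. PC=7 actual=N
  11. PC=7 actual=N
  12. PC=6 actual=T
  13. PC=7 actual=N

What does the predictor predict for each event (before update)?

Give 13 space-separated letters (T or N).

Ev 1: PC=7 idx=1 pred=T actual=N -> ctr[1]=2
Ev 2: PC=6 idx=0 pred=T actual=T -> ctr[0]=3
Ev 3: PC=6 idx=0 pred=T actual=N -> ctr[0]=2
Ev 4: PC=7 idx=1 pred=T actual=N -> ctr[1]=1
Ev 5: PC=6 idx=0 pred=T actual=T -> ctr[0]=3
Ev 6: PC=6 idx=0 pred=T actual=T -> ctr[0]=3
Ev 7: PC=7 idx=1 pred=N actual=T -> ctr[1]=2
Ev 8: PC=6 idx=0 pred=T actual=T -> ctr[0]=3
Ev 9: PC=7 idx=1 pred=T actual=T -> ctr[1]=3
Ev 10: PC=7 idx=1 pred=T actual=N -> ctr[1]=2
Ev 11: PC=7 idx=1 pred=T actual=N -> ctr[1]=1
Ev 12: PC=6 idx=0 pred=T actual=T -> ctr[0]=3
Ev 13: PC=7 idx=1 pred=N actual=N -> ctr[1]=0

Answer: T T T T T T N T T T T T N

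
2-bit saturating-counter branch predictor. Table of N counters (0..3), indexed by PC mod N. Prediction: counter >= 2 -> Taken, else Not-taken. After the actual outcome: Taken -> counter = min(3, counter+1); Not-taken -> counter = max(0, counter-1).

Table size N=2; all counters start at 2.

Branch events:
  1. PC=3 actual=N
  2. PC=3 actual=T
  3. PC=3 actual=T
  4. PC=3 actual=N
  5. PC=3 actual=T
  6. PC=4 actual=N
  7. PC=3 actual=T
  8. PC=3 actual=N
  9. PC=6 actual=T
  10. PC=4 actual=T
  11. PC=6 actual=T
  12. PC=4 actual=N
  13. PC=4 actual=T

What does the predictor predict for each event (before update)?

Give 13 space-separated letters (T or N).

Ev 1: PC=3 idx=1 pred=T actual=N -> ctr[1]=1
Ev 2: PC=3 idx=1 pred=N actual=T -> ctr[1]=2
Ev 3: PC=3 idx=1 pred=T actual=T -> ctr[1]=3
Ev 4: PC=3 idx=1 pred=T actual=N -> ctr[1]=2
Ev 5: PC=3 idx=1 pred=T actual=T -> ctr[1]=3
Ev 6: PC=4 idx=0 pred=T actual=N -> ctr[0]=1
Ev 7: PC=3 idx=1 pred=T actual=T -> ctr[1]=3
Ev 8: PC=3 idx=1 pred=T actual=N -> ctr[1]=2
Ev 9: PC=6 idx=0 pred=N actual=T -> ctr[0]=2
Ev 10: PC=4 idx=0 pred=T actual=T -> ctr[0]=3
Ev 11: PC=6 idx=0 pred=T actual=T -> ctr[0]=3
Ev 12: PC=4 idx=0 pred=T actual=N -> ctr[0]=2
Ev 13: PC=4 idx=0 pred=T actual=T -> ctr[0]=3

Answer: T N T T T T T T N T T T T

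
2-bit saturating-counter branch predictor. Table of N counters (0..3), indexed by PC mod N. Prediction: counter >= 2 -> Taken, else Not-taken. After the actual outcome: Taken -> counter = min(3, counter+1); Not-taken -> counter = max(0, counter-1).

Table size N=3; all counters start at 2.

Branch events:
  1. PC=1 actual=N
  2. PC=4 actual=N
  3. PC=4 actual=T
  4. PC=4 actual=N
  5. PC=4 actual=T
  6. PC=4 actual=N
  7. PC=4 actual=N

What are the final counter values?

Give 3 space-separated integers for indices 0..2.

Answer: 2 0 2

Derivation:
Ev 1: PC=1 idx=1 pred=T actual=N -> ctr[1]=1
Ev 2: PC=4 idx=1 pred=N actual=N -> ctr[1]=0
Ev 3: PC=4 idx=1 pred=N actual=T -> ctr[1]=1
Ev 4: PC=4 idx=1 pred=N actual=N -> ctr[1]=0
Ev 5: PC=4 idx=1 pred=N actual=T -> ctr[1]=1
Ev 6: PC=4 idx=1 pred=N actual=N -> ctr[1]=0
Ev 7: PC=4 idx=1 pred=N actual=N -> ctr[1]=0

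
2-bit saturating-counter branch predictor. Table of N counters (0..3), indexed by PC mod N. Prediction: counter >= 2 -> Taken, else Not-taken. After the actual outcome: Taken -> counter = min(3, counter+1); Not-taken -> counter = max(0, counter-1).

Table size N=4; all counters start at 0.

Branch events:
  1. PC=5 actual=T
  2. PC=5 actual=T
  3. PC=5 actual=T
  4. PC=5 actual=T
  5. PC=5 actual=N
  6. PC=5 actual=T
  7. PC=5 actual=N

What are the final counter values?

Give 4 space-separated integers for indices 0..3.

Ev 1: PC=5 idx=1 pred=N actual=T -> ctr[1]=1
Ev 2: PC=5 idx=1 pred=N actual=T -> ctr[1]=2
Ev 3: PC=5 idx=1 pred=T actual=T -> ctr[1]=3
Ev 4: PC=5 idx=1 pred=T actual=T -> ctr[1]=3
Ev 5: PC=5 idx=1 pred=T actual=N -> ctr[1]=2
Ev 6: PC=5 idx=1 pred=T actual=T -> ctr[1]=3
Ev 7: PC=5 idx=1 pred=T actual=N -> ctr[1]=2

Answer: 0 2 0 0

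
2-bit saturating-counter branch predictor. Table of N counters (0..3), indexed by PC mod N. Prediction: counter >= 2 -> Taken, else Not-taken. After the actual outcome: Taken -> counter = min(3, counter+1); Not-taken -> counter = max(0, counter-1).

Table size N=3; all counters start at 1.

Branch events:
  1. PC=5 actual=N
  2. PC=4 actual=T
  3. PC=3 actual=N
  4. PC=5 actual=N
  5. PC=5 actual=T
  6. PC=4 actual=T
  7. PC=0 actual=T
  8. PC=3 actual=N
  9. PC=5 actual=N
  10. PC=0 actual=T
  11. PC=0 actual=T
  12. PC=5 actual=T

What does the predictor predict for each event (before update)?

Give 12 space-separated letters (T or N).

Ev 1: PC=5 idx=2 pred=N actual=N -> ctr[2]=0
Ev 2: PC=4 idx=1 pred=N actual=T -> ctr[1]=2
Ev 3: PC=3 idx=0 pred=N actual=N -> ctr[0]=0
Ev 4: PC=5 idx=2 pred=N actual=N -> ctr[2]=0
Ev 5: PC=5 idx=2 pred=N actual=T -> ctr[2]=1
Ev 6: PC=4 idx=1 pred=T actual=T -> ctr[1]=3
Ev 7: PC=0 idx=0 pred=N actual=T -> ctr[0]=1
Ev 8: PC=3 idx=0 pred=N actual=N -> ctr[0]=0
Ev 9: PC=5 idx=2 pred=N actual=N -> ctr[2]=0
Ev 10: PC=0 idx=0 pred=N actual=T -> ctr[0]=1
Ev 11: PC=0 idx=0 pred=N actual=T -> ctr[0]=2
Ev 12: PC=5 idx=2 pred=N actual=T -> ctr[2]=1

Answer: N N N N N T N N N N N N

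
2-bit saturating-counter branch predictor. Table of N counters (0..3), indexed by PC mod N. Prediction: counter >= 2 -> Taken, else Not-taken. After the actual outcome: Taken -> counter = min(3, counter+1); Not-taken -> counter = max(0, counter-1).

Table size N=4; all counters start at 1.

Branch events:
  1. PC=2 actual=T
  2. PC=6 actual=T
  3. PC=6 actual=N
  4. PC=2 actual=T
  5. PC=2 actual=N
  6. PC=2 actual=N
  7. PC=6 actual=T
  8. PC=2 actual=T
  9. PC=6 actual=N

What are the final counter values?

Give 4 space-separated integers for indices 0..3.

Answer: 1 1 2 1

Derivation:
Ev 1: PC=2 idx=2 pred=N actual=T -> ctr[2]=2
Ev 2: PC=6 idx=2 pred=T actual=T -> ctr[2]=3
Ev 3: PC=6 idx=2 pred=T actual=N -> ctr[2]=2
Ev 4: PC=2 idx=2 pred=T actual=T -> ctr[2]=3
Ev 5: PC=2 idx=2 pred=T actual=N -> ctr[2]=2
Ev 6: PC=2 idx=2 pred=T actual=N -> ctr[2]=1
Ev 7: PC=6 idx=2 pred=N actual=T -> ctr[2]=2
Ev 8: PC=2 idx=2 pred=T actual=T -> ctr[2]=3
Ev 9: PC=6 idx=2 pred=T actual=N -> ctr[2]=2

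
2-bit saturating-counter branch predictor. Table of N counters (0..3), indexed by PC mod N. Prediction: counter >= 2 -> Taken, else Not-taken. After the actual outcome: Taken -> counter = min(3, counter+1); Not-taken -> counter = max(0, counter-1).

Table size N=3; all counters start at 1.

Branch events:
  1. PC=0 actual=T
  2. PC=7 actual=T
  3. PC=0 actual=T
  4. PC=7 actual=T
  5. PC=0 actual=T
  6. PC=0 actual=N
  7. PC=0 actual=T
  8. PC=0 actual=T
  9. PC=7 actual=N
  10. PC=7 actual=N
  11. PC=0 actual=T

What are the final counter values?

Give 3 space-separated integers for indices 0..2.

Answer: 3 1 1

Derivation:
Ev 1: PC=0 idx=0 pred=N actual=T -> ctr[0]=2
Ev 2: PC=7 idx=1 pred=N actual=T -> ctr[1]=2
Ev 3: PC=0 idx=0 pred=T actual=T -> ctr[0]=3
Ev 4: PC=7 idx=1 pred=T actual=T -> ctr[1]=3
Ev 5: PC=0 idx=0 pred=T actual=T -> ctr[0]=3
Ev 6: PC=0 idx=0 pred=T actual=N -> ctr[0]=2
Ev 7: PC=0 idx=0 pred=T actual=T -> ctr[0]=3
Ev 8: PC=0 idx=0 pred=T actual=T -> ctr[0]=3
Ev 9: PC=7 idx=1 pred=T actual=N -> ctr[1]=2
Ev 10: PC=7 idx=1 pred=T actual=N -> ctr[1]=1
Ev 11: PC=0 idx=0 pred=T actual=T -> ctr[0]=3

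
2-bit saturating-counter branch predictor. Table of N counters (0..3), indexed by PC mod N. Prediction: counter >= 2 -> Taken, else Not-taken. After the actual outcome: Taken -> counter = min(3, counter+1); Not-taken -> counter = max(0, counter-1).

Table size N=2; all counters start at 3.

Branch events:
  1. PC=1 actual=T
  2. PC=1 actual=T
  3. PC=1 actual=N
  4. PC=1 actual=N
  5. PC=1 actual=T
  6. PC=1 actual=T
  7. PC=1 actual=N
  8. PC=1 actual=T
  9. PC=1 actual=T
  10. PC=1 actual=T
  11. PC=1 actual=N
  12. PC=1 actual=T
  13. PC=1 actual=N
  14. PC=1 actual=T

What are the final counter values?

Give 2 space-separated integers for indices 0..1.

Ev 1: PC=1 idx=1 pred=T actual=T -> ctr[1]=3
Ev 2: PC=1 idx=1 pred=T actual=T -> ctr[1]=3
Ev 3: PC=1 idx=1 pred=T actual=N -> ctr[1]=2
Ev 4: PC=1 idx=1 pred=T actual=N -> ctr[1]=1
Ev 5: PC=1 idx=1 pred=N actual=T -> ctr[1]=2
Ev 6: PC=1 idx=1 pred=T actual=T -> ctr[1]=3
Ev 7: PC=1 idx=1 pred=T actual=N -> ctr[1]=2
Ev 8: PC=1 idx=1 pred=T actual=T -> ctr[1]=3
Ev 9: PC=1 idx=1 pred=T actual=T -> ctr[1]=3
Ev 10: PC=1 idx=1 pred=T actual=T -> ctr[1]=3
Ev 11: PC=1 idx=1 pred=T actual=N -> ctr[1]=2
Ev 12: PC=1 idx=1 pred=T actual=T -> ctr[1]=3
Ev 13: PC=1 idx=1 pred=T actual=N -> ctr[1]=2
Ev 14: PC=1 idx=1 pred=T actual=T -> ctr[1]=3

Answer: 3 3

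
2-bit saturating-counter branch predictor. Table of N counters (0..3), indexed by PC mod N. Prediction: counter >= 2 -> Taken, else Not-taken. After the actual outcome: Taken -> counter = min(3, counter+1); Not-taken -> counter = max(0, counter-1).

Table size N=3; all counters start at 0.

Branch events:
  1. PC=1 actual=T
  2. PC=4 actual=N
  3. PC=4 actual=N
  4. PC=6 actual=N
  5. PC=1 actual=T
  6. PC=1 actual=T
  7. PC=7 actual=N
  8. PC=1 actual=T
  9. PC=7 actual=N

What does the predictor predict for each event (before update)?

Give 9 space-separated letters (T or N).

Answer: N N N N N N T N T

Derivation:
Ev 1: PC=1 idx=1 pred=N actual=T -> ctr[1]=1
Ev 2: PC=4 idx=1 pred=N actual=N -> ctr[1]=0
Ev 3: PC=4 idx=1 pred=N actual=N -> ctr[1]=0
Ev 4: PC=6 idx=0 pred=N actual=N -> ctr[0]=0
Ev 5: PC=1 idx=1 pred=N actual=T -> ctr[1]=1
Ev 6: PC=1 idx=1 pred=N actual=T -> ctr[1]=2
Ev 7: PC=7 idx=1 pred=T actual=N -> ctr[1]=1
Ev 8: PC=1 idx=1 pred=N actual=T -> ctr[1]=2
Ev 9: PC=7 idx=1 pred=T actual=N -> ctr[1]=1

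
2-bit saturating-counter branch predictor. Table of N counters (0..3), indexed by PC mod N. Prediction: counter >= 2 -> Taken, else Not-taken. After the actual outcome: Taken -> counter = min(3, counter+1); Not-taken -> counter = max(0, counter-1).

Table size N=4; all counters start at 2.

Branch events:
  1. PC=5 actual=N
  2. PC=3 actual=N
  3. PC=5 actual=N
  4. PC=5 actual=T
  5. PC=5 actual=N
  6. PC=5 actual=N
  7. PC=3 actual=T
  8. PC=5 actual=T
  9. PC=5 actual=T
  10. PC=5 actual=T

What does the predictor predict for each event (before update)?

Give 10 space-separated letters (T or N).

Ev 1: PC=5 idx=1 pred=T actual=N -> ctr[1]=1
Ev 2: PC=3 idx=3 pred=T actual=N -> ctr[3]=1
Ev 3: PC=5 idx=1 pred=N actual=N -> ctr[1]=0
Ev 4: PC=5 idx=1 pred=N actual=T -> ctr[1]=1
Ev 5: PC=5 idx=1 pred=N actual=N -> ctr[1]=0
Ev 6: PC=5 idx=1 pred=N actual=N -> ctr[1]=0
Ev 7: PC=3 idx=3 pred=N actual=T -> ctr[3]=2
Ev 8: PC=5 idx=1 pred=N actual=T -> ctr[1]=1
Ev 9: PC=5 idx=1 pred=N actual=T -> ctr[1]=2
Ev 10: PC=5 idx=1 pred=T actual=T -> ctr[1]=3

Answer: T T N N N N N N N T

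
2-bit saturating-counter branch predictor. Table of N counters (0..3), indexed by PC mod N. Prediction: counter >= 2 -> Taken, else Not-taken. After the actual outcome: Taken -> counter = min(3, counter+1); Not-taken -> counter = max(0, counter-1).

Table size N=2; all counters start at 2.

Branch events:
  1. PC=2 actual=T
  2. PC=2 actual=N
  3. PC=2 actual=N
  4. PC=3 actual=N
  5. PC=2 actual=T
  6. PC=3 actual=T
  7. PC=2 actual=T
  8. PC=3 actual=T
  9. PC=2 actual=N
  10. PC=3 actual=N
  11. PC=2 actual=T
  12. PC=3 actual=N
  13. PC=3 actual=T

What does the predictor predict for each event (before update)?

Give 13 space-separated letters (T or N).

Answer: T T T T N N T T T T T T N

Derivation:
Ev 1: PC=2 idx=0 pred=T actual=T -> ctr[0]=3
Ev 2: PC=2 idx=0 pred=T actual=N -> ctr[0]=2
Ev 3: PC=2 idx=0 pred=T actual=N -> ctr[0]=1
Ev 4: PC=3 idx=1 pred=T actual=N -> ctr[1]=1
Ev 5: PC=2 idx=0 pred=N actual=T -> ctr[0]=2
Ev 6: PC=3 idx=1 pred=N actual=T -> ctr[1]=2
Ev 7: PC=2 idx=0 pred=T actual=T -> ctr[0]=3
Ev 8: PC=3 idx=1 pred=T actual=T -> ctr[1]=3
Ev 9: PC=2 idx=0 pred=T actual=N -> ctr[0]=2
Ev 10: PC=3 idx=1 pred=T actual=N -> ctr[1]=2
Ev 11: PC=2 idx=0 pred=T actual=T -> ctr[0]=3
Ev 12: PC=3 idx=1 pred=T actual=N -> ctr[1]=1
Ev 13: PC=3 idx=1 pred=N actual=T -> ctr[1]=2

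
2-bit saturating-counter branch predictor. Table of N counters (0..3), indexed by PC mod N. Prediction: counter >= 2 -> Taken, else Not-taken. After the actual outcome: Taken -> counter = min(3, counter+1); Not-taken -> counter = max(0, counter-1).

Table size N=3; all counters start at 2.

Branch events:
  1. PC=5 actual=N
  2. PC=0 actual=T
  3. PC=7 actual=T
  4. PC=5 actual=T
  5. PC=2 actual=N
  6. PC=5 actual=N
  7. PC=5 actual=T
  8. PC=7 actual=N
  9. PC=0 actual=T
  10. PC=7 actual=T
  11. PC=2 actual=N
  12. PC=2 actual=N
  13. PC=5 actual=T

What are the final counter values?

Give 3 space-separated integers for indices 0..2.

Ev 1: PC=5 idx=2 pred=T actual=N -> ctr[2]=1
Ev 2: PC=0 idx=0 pred=T actual=T -> ctr[0]=3
Ev 3: PC=7 idx=1 pred=T actual=T -> ctr[1]=3
Ev 4: PC=5 idx=2 pred=N actual=T -> ctr[2]=2
Ev 5: PC=2 idx=2 pred=T actual=N -> ctr[2]=1
Ev 6: PC=5 idx=2 pred=N actual=N -> ctr[2]=0
Ev 7: PC=5 idx=2 pred=N actual=T -> ctr[2]=1
Ev 8: PC=7 idx=1 pred=T actual=N -> ctr[1]=2
Ev 9: PC=0 idx=0 pred=T actual=T -> ctr[0]=3
Ev 10: PC=7 idx=1 pred=T actual=T -> ctr[1]=3
Ev 11: PC=2 idx=2 pred=N actual=N -> ctr[2]=0
Ev 12: PC=2 idx=2 pred=N actual=N -> ctr[2]=0
Ev 13: PC=5 idx=2 pred=N actual=T -> ctr[2]=1

Answer: 3 3 1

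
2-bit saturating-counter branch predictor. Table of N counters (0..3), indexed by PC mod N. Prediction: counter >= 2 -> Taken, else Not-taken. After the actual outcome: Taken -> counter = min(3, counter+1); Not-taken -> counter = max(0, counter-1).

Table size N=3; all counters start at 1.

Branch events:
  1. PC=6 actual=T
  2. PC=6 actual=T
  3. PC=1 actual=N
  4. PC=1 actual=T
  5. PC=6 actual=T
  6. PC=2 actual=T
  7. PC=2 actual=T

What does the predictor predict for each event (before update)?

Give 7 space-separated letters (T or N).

Ev 1: PC=6 idx=0 pred=N actual=T -> ctr[0]=2
Ev 2: PC=6 idx=0 pred=T actual=T -> ctr[0]=3
Ev 3: PC=1 idx=1 pred=N actual=N -> ctr[1]=0
Ev 4: PC=1 idx=1 pred=N actual=T -> ctr[1]=1
Ev 5: PC=6 idx=0 pred=T actual=T -> ctr[0]=3
Ev 6: PC=2 idx=2 pred=N actual=T -> ctr[2]=2
Ev 7: PC=2 idx=2 pred=T actual=T -> ctr[2]=3

Answer: N T N N T N T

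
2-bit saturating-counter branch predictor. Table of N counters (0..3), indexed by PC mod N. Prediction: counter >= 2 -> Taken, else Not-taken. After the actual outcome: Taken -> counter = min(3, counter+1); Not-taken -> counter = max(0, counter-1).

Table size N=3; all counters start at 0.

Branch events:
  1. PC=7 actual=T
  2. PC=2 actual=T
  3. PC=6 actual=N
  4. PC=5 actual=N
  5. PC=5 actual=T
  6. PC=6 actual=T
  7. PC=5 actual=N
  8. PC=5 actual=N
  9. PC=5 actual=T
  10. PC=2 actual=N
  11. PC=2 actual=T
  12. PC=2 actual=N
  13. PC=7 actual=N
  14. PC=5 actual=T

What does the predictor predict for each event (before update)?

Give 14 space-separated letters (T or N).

Answer: N N N N N N N N N N N N N N

Derivation:
Ev 1: PC=7 idx=1 pred=N actual=T -> ctr[1]=1
Ev 2: PC=2 idx=2 pred=N actual=T -> ctr[2]=1
Ev 3: PC=6 idx=0 pred=N actual=N -> ctr[0]=0
Ev 4: PC=5 idx=2 pred=N actual=N -> ctr[2]=0
Ev 5: PC=5 idx=2 pred=N actual=T -> ctr[2]=1
Ev 6: PC=6 idx=0 pred=N actual=T -> ctr[0]=1
Ev 7: PC=5 idx=2 pred=N actual=N -> ctr[2]=0
Ev 8: PC=5 idx=2 pred=N actual=N -> ctr[2]=0
Ev 9: PC=5 idx=2 pred=N actual=T -> ctr[2]=1
Ev 10: PC=2 idx=2 pred=N actual=N -> ctr[2]=0
Ev 11: PC=2 idx=2 pred=N actual=T -> ctr[2]=1
Ev 12: PC=2 idx=2 pred=N actual=N -> ctr[2]=0
Ev 13: PC=7 idx=1 pred=N actual=N -> ctr[1]=0
Ev 14: PC=5 idx=2 pred=N actual=T -> ctr[2]=1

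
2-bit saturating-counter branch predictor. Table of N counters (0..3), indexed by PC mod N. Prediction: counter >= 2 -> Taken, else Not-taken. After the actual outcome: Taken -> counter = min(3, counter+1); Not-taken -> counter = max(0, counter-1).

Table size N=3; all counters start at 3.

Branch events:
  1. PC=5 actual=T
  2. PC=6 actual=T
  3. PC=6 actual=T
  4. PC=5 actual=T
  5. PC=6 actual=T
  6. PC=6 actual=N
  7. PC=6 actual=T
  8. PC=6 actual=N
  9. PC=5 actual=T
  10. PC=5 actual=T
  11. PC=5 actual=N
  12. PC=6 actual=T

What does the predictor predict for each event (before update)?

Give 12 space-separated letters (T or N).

Answer: T T T T T T T T T T T T

Derivation:
Ev 1: PC=5 idx=2 pred=T actual=T -> ctr[2]=3
Ev 2: PC=6 idx=0 pred=T actual=T -> ctr[0]=3
Ev 3: PC=6 idx=0 pred=T actual=T -> ctr[0]=3
Ev 4: PC=5 idx=2 pred=T actual=T -> ctr[2]=3
Ev 5: PC=6 idx=0 pred=T actual=T -> ctr[0]=3
Ev 6: PC=6 idx=0 pred=T actual=N -> ctr[0]=2
Ev 7: PC=6 idx=0 pred=T actual=T -> ctr[0]=3
Ev 8: PC=6 idx=0 pred=T actual=N -> ctr[0]=2
Ev 9: PC=5 idx=2 pred=T actual=T -> ctr[2]=3
Ev 10: PC=5 idx=2 pred=T actual=T -> ctr[2]=3
Ev 11: PC=5 idx=2 pred=T actual=N -> ctr[2]=2
Ev 12: PC=6 idx=0 pred=T actual=T -> ctr[0]=3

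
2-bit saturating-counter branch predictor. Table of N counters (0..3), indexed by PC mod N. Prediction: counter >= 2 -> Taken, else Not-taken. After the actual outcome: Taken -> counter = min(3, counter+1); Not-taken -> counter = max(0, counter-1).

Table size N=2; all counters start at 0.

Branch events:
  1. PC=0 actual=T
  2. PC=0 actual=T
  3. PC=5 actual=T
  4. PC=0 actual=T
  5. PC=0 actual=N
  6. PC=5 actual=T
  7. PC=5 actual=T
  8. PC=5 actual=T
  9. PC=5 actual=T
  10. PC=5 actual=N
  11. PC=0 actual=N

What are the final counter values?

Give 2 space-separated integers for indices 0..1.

Answer: 1 2

Derivation:
Ev 1: PC=0 idx=0 pred=N actual=T -> ctr[0]=1
Ev 2: PC=0 idx=0 pred=N actual=T -> ctr[0]=2
Ev 3: PC=5 idx=1 pred=N actual=T -> ctr[1]=1
Ev 4: PC=0 idx=0 pred=T actual=T -> ctr[0]=3
Ev 5: PC=0 idx=0 pred=T actual=N -> ctr[0]=2
Ev 6: PC=5 idx=1 pred=N actual=T -> ctr[1]=2
Ev 7: PC=5 idx=1 pred=T actual=T -> ctr[1]=3
Ev 8: PC=5 idx=1 pred=T actual=T -> ctr[1]=3
Ev 9: PC=5 idx=1 pred=T actual=T -> ctr[1]=3
Ev 10: PC=5 idx=1 pred=T actual=N -> ctr[1]=2
Ev 11: PC=0 idx=0 pred=T actual=N -> ctr[0]=1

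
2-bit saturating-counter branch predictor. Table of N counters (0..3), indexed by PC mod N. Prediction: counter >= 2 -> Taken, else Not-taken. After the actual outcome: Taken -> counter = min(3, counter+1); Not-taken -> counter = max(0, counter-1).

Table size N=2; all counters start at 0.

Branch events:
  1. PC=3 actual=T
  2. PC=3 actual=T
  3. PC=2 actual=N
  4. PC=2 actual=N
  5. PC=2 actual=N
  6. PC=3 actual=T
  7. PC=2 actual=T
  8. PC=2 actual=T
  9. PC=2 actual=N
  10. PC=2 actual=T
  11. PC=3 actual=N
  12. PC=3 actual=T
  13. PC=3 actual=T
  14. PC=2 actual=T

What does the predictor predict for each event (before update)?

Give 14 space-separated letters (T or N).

Ev 1: PC=3 idx=1 pred=N actual=T -> ctr[1]=1
Ev 2: PC=3 idx=1 pred=N actual=T -> ctr[1]=2
Ev 3: PC=2 idx=0 pred=N actual=N -> ctr[0]=0
Ev 4: PC=2 idx=0 pred=N actual=N -> ctr[0]=0
Ev 5: PC=2 idx=0 pred=N actual=N -> ctr[0]=0
Ev 6: PC=3 idx=1 pred=T actual=T -> ctr[1]=3
Ev 7: PC=2 idx=0 pred=N actual=T -> ctr[0]=1
Ev 8: PC=2 idx=0 pred=N actual=T -> ctr[0]=2
Ev 9: PC=2 idx=0 pred=T actual=N -> ctr[0]=1
Ev 10: PC=2 idx=0 pred=N actual=T -> ctr[0]=2
Ev 11: PC=3 idx=1 pred=T actual=N -> ctr[1]=2
Ev 12: PC=3 idx=1 pred=T actual=T -> ctr[1]=3
Ev 13: PC=3 idx=1 pred=T actual=T -> ctr[1]=3
Ev 14: PC=2 idx=0 pred=T actual=T -> ctr[0]=3

Answer: N N N N N T N N T N T T T T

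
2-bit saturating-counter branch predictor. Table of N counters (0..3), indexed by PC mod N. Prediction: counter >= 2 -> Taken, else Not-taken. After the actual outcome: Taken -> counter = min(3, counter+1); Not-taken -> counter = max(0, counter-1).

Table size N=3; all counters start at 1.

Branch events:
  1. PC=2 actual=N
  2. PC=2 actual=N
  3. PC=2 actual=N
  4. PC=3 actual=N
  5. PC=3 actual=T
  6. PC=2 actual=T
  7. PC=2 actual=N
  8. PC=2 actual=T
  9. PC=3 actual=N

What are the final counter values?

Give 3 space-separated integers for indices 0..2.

Ev 1: PC=2 idx=2 pred=N actual=N -> ctr[2]=0
Ev 2: PC=2 idx=2 pred=N actual=N -> ctr[2]=0
Ev 3: PC=2 idx=2 pred=N actual=N -> ctr[2]=0
Ev 4: PC=3 idx=0 pred=N actual=N -> ctr[0]=0
Ev 5: PC=3 idx=0 pred=N actual=T -> ctr[0]=1
Ev 6: PC=2 idx=2 pred=N actual=T -> ctr[2]=1
Ev 7: PC=2 idx=2 pred=N actual=N -> ctr[2]=0
Ev 8: PC=2 idx=2 pred=N actual=T -> ctr[2]=1
Ev 9: PC=3 idx=0 pred=N actual=N -> ctr[0]=0

Answer: 0 1 1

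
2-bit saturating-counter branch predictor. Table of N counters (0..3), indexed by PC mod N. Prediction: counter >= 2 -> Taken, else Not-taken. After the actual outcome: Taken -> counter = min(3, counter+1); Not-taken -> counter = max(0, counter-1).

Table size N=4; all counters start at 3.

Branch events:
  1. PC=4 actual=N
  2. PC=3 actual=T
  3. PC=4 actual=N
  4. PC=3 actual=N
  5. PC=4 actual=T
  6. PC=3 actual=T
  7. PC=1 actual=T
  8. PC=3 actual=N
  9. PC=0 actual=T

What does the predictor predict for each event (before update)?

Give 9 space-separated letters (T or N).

Answer: T T T T N T T T T

Derivation:
Ev 1: PC=4 idx=0 pred=T actual=N -> ctr[0]=2
Ev 2: PC=3 idx=3 pred=T actual=T -> ctr[3]=3
Ev 3: PC=4 idx=0 pred=T actual=N -> ctr[0]=1
Ev 4: PC=3 idx=3 pred=T actual=N -> ctr[3]=2
Ev 5: PC=4 idx=0 pred=N actual=T -> ctr[0]=2
Ev 6: PC=3 idx=3 pred=T actual=T -> ctr[3]=3
Ev 7: PC=1 idx=1 pred=T actual=T -> ctr[1]=3
Ev 8: PC=3 idx=3 pred=T actual=N -> ctr[3]=2
Ev 9: PC=0 idx=0 pred=T actual=T -> ctr[0]=3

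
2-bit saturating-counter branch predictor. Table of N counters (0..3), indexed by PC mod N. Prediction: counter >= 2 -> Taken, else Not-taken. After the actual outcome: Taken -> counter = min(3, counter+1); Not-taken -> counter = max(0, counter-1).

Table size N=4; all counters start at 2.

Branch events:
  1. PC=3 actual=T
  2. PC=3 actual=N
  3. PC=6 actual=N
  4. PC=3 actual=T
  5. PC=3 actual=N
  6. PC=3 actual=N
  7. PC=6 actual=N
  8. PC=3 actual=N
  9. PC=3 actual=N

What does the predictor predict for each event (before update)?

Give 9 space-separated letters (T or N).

Answer: T T T T T T N N N

Derivation:
Ev 1: PC=3 idx=3 pred=T actual=T -> ctr[3]=3
Ev 2: PC=3 idx=3 pred=T actual=N -> ctr[3]=2
Ev 3: PC=6 idx=2 pred=T actual=N -> ctr[2]=1
Ev 4: PC=3 idx=3 pred=T actual=T -> ctr[3]=3
Ev 5: PC=3 idx=3 pred=T actual=N -> ctr[3]=2
Ev 6: PC=3 idx=3 pred=T actual=N -> ctr[3]=1
Ev 7: PC=6 idx=2 pred=N actual=N -> ctr[2]=0
Ev 8: PC=3 idx=3 pred=N actual=N -> ctr[3]=0
Ev 9: PC=3 idx=3 pred=N actual=N -> ctr[3]=0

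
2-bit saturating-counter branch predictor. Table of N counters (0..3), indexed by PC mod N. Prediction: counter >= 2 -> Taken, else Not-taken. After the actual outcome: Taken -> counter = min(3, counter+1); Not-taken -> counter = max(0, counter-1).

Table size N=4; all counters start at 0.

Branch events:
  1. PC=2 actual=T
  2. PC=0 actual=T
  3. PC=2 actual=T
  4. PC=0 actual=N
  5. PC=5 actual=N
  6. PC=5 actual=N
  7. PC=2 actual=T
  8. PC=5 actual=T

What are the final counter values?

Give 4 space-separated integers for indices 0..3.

Answer: 0 1 3 0

Derivation:
Ev 1: PC=2 idx=2 pred=N actual=T -> ctr[2]=1
Ev 2: PC=0 idx=0 pred=N actual=T -> ctr[0]=1
Ev 3: PC=2 idx=2 pred=N actual=T -> ctr[2]=2
Ev 4: PC=0 idx=0 pred=N actual=N -> ctr[0]=0
Ev 5: PC=5 idx=1 pred=N actual=N -> ctr[1]=0
Ev 6: PC=5 idx=1 pred=N actual=N -> ctr[1]=0
Ev 7: PC=2 idx=2 pred=T actual=T -> ctr[2]=3
Ev 8: PC=5 idx=1 pred=N actual=T -> ctr[1]=1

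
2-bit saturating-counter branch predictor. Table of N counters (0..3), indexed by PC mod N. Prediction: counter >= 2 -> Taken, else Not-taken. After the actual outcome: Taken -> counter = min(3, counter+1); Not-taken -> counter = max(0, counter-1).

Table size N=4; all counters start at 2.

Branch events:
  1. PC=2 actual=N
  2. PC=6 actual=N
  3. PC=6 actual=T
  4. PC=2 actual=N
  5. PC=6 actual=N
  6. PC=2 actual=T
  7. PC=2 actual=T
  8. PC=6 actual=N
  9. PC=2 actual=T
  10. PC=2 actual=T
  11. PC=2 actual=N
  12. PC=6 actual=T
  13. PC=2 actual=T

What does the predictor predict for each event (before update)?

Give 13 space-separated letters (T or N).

Answer: T N N N N N N T N T T T T

Derivation:
Ev 1: PC=2 idx=2 pred=T actual=N -> ctr[2]=1
Ev 2: PC=6 idx=2 pred=N actual=N -> ctr[2]=0
Ev 3: PC=6 idx=2 pred=N actual=T -> ctr[2]=1
Ev 4: PC=2 idx=2 pred=N actual=N -> ctr[2]=0
Ev 5: PC=6 idx=2 pred=N actual=N -> ctr[2]=0
Ev 6: PC=2 idx=2 pred=N actual=T -> ctr[2]=1
Ev 7: PC=2 idx=2 pred=N actual=T -> ctr[2]=2
Ev 8: PC=6 idx=2 pred=T actual=N -> ctr[2]=1
Ev 9: PC=2 idx=2 pred=N actual=T -> ctr[2]=2
Ev 10: PC=2 idx=2 pred=T actual=T -> ctr[2]=3
Ev 11: PC=2 idx=2 pred=T actual=N -> ctr[2]=2
Ev 12: PC=6 idx=2 pred=T actual=T -> ctr[2]=3
Ev 13: PC=2 idx=2 pred=T actual=T -> ctr[2]=3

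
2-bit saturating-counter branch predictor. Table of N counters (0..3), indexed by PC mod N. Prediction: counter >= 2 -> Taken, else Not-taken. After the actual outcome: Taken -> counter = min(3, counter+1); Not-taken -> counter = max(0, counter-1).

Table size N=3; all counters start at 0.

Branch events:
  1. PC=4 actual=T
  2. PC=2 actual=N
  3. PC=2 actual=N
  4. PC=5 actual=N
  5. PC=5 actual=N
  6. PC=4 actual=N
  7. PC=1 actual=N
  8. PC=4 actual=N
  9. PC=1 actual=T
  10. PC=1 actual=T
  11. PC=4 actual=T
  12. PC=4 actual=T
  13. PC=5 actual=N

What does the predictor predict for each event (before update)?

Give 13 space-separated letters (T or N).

Answer: N N N N N N N N N N T T N

Derivation:
Ev 1: PC=4 idx=1 pred=N actual=T -> ctr[1]=1
Ev 2: PC=2 idx=2 pred=N actual=N -> ctr[2]=0
Ev 3: PC=2 idx=2 pred=N actual=N -> ctr[2]=0
Ev 4: PC=5 idx=2 pred=N actual=N -> ctr[2]=0
Ev 5: PC=5 idx=2 pred=N actual=N -> ctr[2]=0
Ev 6: PC=4 idx=1 pred=N actual=N -> ctr[1]=0
Ev 7: PC=1 idx=1 pred=N actual=N -> ctr[1]=0
Ev 8: PC=4 idx=1 pred=N actual=N -> ctr[1]=0
Ev 9: PC=1 idx=1 pred=N actual=T -> ctr[1]=1
Ev 10: PC=1 idx=1 pred=N actual=T -> ctr[1]=2
Ev 11: PC=4 idx=1 pred=T actual=T -> ctr[1]=3
Ev 12: PC=4 idx=1 pred=T actual=T -> ctr[1]=3
Ev 13: PC=5 idx=2 pred=N actual=N -> ctr[2]=0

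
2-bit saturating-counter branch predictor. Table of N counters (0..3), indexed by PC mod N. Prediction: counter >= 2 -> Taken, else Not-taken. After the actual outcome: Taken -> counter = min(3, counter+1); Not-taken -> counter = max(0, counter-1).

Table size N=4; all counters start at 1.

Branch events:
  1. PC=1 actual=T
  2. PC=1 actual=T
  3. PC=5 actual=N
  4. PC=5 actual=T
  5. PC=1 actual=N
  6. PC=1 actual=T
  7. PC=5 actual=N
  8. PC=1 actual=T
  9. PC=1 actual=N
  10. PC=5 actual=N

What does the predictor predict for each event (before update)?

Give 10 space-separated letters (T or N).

Ev 1: PC=1 idx=1 pred=N actual=T -> ctr[1]=2
Ev 2: PC=1 idx=1 pred=T actual=T -> ctr[1]=3
Ev 3: PC=5 idx=1 pred=T actual=N -> ctr[1]=2
Ev 4: PC=5 idx=1 pred=T actual=T -> ctr[1]=3
Ev 5: PC=1 idx=1 pred=T actual=N -> ctr[1]=2
Ev 6: PC=1 idx=1 pred=T actual=T -> ctr[1]=3
Ev 7: PC=5 idx=1 pred=T actual=N -> ctr[1]=2
Ev 8: PC=1 idx=1 pred=T actual=T -> ctr[1]=3
Ev 9: PC=1 idx=1 pred=T actual=N -> ctr[1]=2
Ev 10: PC=5 idx=1 pred=T actual=N -> ctr[1]=1

Answer: N T T T T T T T T T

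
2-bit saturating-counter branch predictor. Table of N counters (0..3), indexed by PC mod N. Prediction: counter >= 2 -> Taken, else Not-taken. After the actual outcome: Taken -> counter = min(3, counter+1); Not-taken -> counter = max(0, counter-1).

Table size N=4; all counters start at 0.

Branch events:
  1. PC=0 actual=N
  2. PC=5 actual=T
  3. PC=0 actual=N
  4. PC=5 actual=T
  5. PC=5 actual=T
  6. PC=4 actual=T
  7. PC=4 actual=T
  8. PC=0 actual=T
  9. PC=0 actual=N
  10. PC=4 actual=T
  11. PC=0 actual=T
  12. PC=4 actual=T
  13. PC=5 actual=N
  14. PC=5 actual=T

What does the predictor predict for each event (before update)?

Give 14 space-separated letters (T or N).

Answer: N N N N T N N T T T T T T T

Derivation:
Ev 1: PC=0 idx=0 pred=N actual=N -> ctr[0]=0
Ev 2: PC=5 idx=1 pred=N actual=T -> ctr[1]=1
Ev 3: PC=0 idx=0 pred=N actual=N -> ctr[0]=0
Ev 4: PC=5 idx=1 pred=N actual=T -> ctr[1]=2
Ev 5: PC=5 idx=1 pred=T actual=T -> ctr[1]=3
Ev 6: PC=4 idx=0 pred=N actual=T -> ctr[0]=1
Ev 7: PC=4 idx=0 pred=N actual=T -> ctr[0]=2
Ev 8: PC=0 idx=0 pred=T actual=T -> ctr[0]=3
Ev 9: PC=0 idx=0 pred=T actual=N -> ctr[0]=2
Ev 10: PC=4 idx=0 pred=T actual=T -> ctr[0]=3
Ev 11: PC=0 idx=0 pred=T actual=T -> ctr[0]=3
Ev 12: PC=4 idx=0 pred=T actual=T -> ctr[0]=3
Ev 13: PC=5 idx=1 pred=T actual=N -> ctr[1]=2
Ev 14: PC=5 idx=1 pred=T actual=T -> ctr[1]=3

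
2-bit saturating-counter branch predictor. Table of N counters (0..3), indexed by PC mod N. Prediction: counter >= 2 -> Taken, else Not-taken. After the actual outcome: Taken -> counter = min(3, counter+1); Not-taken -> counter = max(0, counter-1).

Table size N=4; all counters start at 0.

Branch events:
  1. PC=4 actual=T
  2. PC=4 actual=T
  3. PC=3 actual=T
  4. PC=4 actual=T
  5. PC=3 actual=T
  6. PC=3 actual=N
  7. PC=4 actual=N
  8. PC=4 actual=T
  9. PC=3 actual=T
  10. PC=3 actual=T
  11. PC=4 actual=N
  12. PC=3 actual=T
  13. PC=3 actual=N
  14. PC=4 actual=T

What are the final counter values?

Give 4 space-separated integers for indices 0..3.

Ev 1: PC=4 idx=0 pred=N actual=T -> ctr[0]=1
Ev 2: PC=4 idx=0 pred=N actual=T -> ctr[0]=2
Ev 3: PC=3 idx=3 pred=N actual=T -> ctr[3]=1
Ev 4: PC=4 idx=0 pred=T actual=T -> ctr[0]=3
Ev 5: PC=3 idx=3 pred=N actual=T -> ctr[3]=2
Ev 6: PC=3 idx=3 pred=T actual=N -> ctr[3]=1
Ev 7: PC=4 idx=0 pred=T actual=N -> ctr[0]=2
Ev 8: PC=4 idx=0 pred=T actual=T -> ctr[0]=3
Ev 9: PC=3 idx=3 pred=N actual=T -> ctr[3]=2
Ev 10: PC=3 idx=3 pred=T actual=T -> ctr[3]=3
Ev 11: PC=4 idx=0 pred=T actual=N -> ctr[0]=2
Ev 12: PC=3 idx=3 pred=T actual=T -> ctr[3]=3
Ev 13: PC=3 idx=3 pred=T actual=N -> ctr[3]=2
Ev 14: PC=4 idx=0 pred=T actual=T -> ctr[0]=3

Answer: 3 0 0 2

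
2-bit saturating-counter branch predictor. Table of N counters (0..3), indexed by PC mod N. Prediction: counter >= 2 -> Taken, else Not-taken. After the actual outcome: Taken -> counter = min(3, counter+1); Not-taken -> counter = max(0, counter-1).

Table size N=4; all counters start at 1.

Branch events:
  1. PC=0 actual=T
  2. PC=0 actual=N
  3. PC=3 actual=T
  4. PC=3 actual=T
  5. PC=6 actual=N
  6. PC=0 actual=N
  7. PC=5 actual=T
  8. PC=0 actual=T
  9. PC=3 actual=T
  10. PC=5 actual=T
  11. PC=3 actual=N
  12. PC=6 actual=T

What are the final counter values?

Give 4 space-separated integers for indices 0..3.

Ev 1: PC=0 idx=0 pred=N actual=T -> ctr[0]=2
Ev 2: PC=0 idx=0 pred=T actual=N -> ctr[0]=1
Ev 3: PC=3 idx=3 pred=N actual=T -> ctr[3]=2
Ev 4: PC=3 idx=3 pred=T actual=T -> ctr[3]=3
Ev 5: PC=6 idx=2 pred=N actual=N -> ctr[2]=0
Ev 6: PC=0 idx=0 pred=N actual=N -> ctr[0]=0
Ev 7: PC=5 idx=1 pred=N actual=T -> ctr[1]=2
Ev 8: PC=0 idx=0 pred=N actual=T -> ctr[0]=1
Ev 9: PC=3 idx=3 pred=T actual=T -> ctr[3]=3
Ev 10: PC=5 idx=1 pred=T actual=T -> ctr[1]=3
Ev 11: PC=3 idx=3 pred=T actual=N -> ctr[3]=2
Ev 12: PC=6 idx=2 pred=N actual=T -> ctr[2]=1

Answer: 1 3 1 2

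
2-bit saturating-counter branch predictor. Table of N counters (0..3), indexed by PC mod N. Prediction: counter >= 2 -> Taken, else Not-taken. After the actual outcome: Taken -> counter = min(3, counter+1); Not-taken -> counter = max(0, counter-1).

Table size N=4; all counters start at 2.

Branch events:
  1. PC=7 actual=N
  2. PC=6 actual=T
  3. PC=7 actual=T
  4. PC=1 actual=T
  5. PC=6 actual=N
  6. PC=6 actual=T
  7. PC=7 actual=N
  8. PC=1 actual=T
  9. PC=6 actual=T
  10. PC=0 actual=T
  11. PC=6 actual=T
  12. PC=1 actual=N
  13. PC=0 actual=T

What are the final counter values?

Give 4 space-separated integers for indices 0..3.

Answer: 3 2 3 1

Derivation:
Ev 1: PC=7 idx=3 pred=T actual=N -> ctr[3]=1
Ev 2: PC=6 idx=2 pred=T actual=T -> ctr[2]=3
Ev 3: PC=7 idx=3 pred=N actual=T -> ctr[3]=2
Ev 4: PC=1 idx=1 pred=T actual=T -> ctr[1]=3
Ev 5: PC=6 idx=2 pred=T actual=N -> ctr[2]=2
Ev 6: PC=6 idx=2 pred=T actual=T -> ctr[2]=3
Ev 7: PC=7 idx=3 pred=T actual=N -> ctr[3]=1
Ev 8: PC=1 idx=1 pred=T actual=T -> ctr[1]=3
Ev 9: PC=6 idx=2 pred=T actual=T -> ctr[2]=3
Ev 10: PC=0 idx=0 pred=T actual=T -> ctr[0]=3
Ev 11: PC=6 idx=2 pred=T actual=T -> ctr[2]=3
Ev 12: PC=1 idx=1 pred=T actual=N -> ctr[1]=2
Ev 13: PC=0 idx=0 pred=T actual=T -> ctr[0]=3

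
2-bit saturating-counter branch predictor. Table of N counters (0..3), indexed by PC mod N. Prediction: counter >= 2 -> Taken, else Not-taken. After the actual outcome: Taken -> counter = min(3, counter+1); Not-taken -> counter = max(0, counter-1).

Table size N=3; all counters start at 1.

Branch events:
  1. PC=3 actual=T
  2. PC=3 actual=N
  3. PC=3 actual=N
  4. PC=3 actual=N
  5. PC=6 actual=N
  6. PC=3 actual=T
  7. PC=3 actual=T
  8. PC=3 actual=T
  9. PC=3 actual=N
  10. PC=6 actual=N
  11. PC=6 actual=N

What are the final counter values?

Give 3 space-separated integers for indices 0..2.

Answer: 0 1 1

Derivation:
Ev 1: PC=3 idx=0 pred=N actual=T -> ctr[0]=2
Ev 2: PC=3 idx=0 pred=T actual=N -> ctr[0]=1
Ev 3: PC=3 idx=0 pred=N actual=N -> ctr[0]=0
Ev 4: PC=3 idx=0 pred=N actual=N -> ctr[0]=0
Ev 5: PC=6 idx=0 pred=N actual=N -> ctr[0]=0
Ev 6: PC=3 idx=0 pred=N actual=T -> ctr[0]=1
Ev 7: PC=3 idx=0 pred=N actual=T -> ctr[0]=2
Ev 8: PC=3 idx=0 pred=T actual=T -> ctr[0]=3
Ev 9: PC=3 idx=0 pred=T actual=N -> ctr[0]=2
Ev 10: PC=6 idx=0 pred=T actual=N -> ctr[0]=1
Ev 11: PC=6 idx=0 pred=N actual=N -> ctr[0]=0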